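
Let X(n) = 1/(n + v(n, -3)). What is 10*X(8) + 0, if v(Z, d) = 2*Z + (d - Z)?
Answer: 10/13 ≈ 0.76923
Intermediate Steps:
v(Z, d) = Z + d
X(n) = 1/(-3 + 2*n) (X(n) = 1/(n + (n - 3)) = 1/(n + (-3 + n)) = 1/(-3 + 2*n))
10*X(8) + 0 = 10/(-3 + 2*8) + 0 = 10/(-3 + 16) + 0 = 10/13 + 0 = 10/13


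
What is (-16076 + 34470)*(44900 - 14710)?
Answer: 555314860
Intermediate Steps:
(-16076 + 34470)*(44900 - 14710) = 18394*30190 = 555314860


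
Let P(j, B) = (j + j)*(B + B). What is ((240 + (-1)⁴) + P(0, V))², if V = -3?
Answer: 58081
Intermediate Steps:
P(j, B) = 4*B*j (P(j, B) = (2*j)*(2*B) = 4*B*j)
((240 + (-1)⁴) + P(0, V))² = ((240 + (-1)⁴) + 4*(-3)*0)² = ((240 + 1) + 0)² = (241 + 0)² = 241² = 58081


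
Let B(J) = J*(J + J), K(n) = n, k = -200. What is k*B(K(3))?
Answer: -3600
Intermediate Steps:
B(J) = 2*J² (B(J) = J*(2*J) = 2*J²)
k*B(K(3)) = -400*3² = -400*9 = -200*18 = -3600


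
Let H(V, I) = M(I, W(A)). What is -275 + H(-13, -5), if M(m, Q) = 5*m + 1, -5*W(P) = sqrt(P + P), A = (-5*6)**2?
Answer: -299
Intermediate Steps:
A = 900 (A = (-30)**2 = 900)
W(P) = -sqrt(2)*sqrt(P)/5 (W(P) = -sqrt(P + P)/5 = -sqrt(2)*sqrt(P)/5)
M(m, Q) = 1 + 5*m
H(V, I) = 1 + 5*I
-275 + H(-13, -5) = -275 + (1 + 5*(-5)) = -275 + (1 - 25) = -275 - 24 = -299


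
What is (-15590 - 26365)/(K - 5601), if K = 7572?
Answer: -13985/657 ≈ -21.286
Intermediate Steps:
(-15590 - 26365)/(K - 5601) = (-15590 - 26365)/(7572 - 5601) = -41955/1971 = -41955*1/1971 = -13985/657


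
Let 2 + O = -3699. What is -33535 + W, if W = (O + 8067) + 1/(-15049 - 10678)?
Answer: -750430864/25727 ≈ -29169.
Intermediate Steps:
O = -3701 (O = -2 - 3699 = -3701)
W = 112324081/25727 (W = (-3701 + 8067) + 1/(-15049 - 10678) = 4366 + 1/(-25727) = 4366 - 1/25727 = 112324081/25727 ≈ 4366.0)
-33535 + W = -33535 + 112324081/25727 = -750430864/25727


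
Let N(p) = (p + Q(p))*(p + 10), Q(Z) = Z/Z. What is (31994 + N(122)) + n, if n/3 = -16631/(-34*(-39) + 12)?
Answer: 21493949/446 ≈ 48193.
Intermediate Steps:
Q(Z) = 1
N(p) = (1 + p)*(10 + p) (N(p) = (p + 1)*(p + 10) = (1 + p)*(10 + p))
n = -16631/446 (n = 3*(-16631/(-34*(-39) + 12)) = 3*(-16631/(1326 + 12)) = 3*(-16631/1338) = -16631/446 ≈ -37.289)
(31994 + N(122)) + n = (31994 + (10 + 122**2 + 11*122)) - 16631/446 = (31994 + (10 + 14884 + 1342)) - 16631/446 = (31994 + 16236) - 16631/446 = 48230 - 16631/446 = 21493949/446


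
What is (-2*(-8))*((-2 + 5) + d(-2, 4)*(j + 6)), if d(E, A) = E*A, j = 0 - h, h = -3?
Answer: -1104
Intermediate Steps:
j = 3 (j = 0 - 1*(-3) = 0 + 3 = 3)
d(E, A) = A*E
(-2*(-8))*((-2 + 5) + d(-2, 4)*(j + 6)) = (-2*(-8))*((-2 + 5) + (4*(-2))*(3 + 6)) = 16*(3 - 8*9) = 16*(3 - 72) = 16*(-69) = -1104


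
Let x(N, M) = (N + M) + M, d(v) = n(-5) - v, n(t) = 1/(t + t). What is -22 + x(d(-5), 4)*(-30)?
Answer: -409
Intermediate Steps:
n(t) = 1/(2*t)
d(v) = -1/10 - v (d(v) = (1/2)/(-5) - v = (1/2)*(-1/5) - v = -1/10 - v)
x(N, M) = N + 2*M (x(N, M) = (M + N) + M = N + 2*M)
-22 + x(d(-5), 4)*(-30) = -22 + ((-1/10 - 1*(-5)) + 2*4)*(-30) = -22 + ((-1/10 + 5) + 8)*(-30) = -22 + (49/10 + 8)*(-30) = -22 + (129/10)*(-30) = -22 - 387 = -409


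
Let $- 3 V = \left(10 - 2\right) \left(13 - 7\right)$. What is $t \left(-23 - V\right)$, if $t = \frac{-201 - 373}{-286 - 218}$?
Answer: $- \frac{287}{36} \approx -7.9722$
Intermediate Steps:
$V = -16$ ($V = - \frac{\left(10 - 2\right) \left(13 - 7\right)}{3} = - \frac{8 \cdot 6}{3} = \left(- \frac{1}{3}\right) 48 = -16$)
$t = \frac{41}{36}$ ($t = - \frac{574}{-504} = \left(-574\right) \left(- \frac{1}{504}\right) = \frac{41}{36} \approx 1.1389$)
$t \left(-23 - V\right) = \frac{41 \left(-23 - -16\right)}{36} = \frac{41 \left(-23 + 16\right)}{36} = \frac{41}{36} \left(-7\right) = - \frac{287}{36}$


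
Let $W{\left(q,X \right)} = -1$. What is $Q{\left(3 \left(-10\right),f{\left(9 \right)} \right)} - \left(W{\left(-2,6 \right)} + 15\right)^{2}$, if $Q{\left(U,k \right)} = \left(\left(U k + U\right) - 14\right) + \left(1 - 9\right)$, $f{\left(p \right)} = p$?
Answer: $-518$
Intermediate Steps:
$Q{\left(U,k \right)} = -22 + U + U k$ ($Q{\left(U,k \right)} = \left(\left(U + U k\right) - 14\right) + \left(1 - 9\right) = \left(-14 + U + U k\right) - 8 = -22 + U + U k$)
$Q{\left(3 \left(-10\right),f{\left(9 \right)} \right)} - \left(W{\left(-2,6 \right)} + 15\right)^{2} = \left(-22 + 3 \left(-10\right) + 3 \left(-10\right) 9\right) - \left(-1 + 15\right)^{2} = \left(-22 - 30 - 270\right) - 14^{2} = \left(-22 - 30 - 270\right) - 196 = -322 - 196 = -518$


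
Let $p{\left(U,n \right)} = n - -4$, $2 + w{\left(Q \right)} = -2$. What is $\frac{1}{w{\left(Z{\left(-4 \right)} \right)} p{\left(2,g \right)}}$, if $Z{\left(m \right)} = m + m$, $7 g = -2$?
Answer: $- \frac{7}{104} \approx -0.067308$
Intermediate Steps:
$g = - \frac{2}{7}$ ($g = \frac{1}{7} \left(-2\right) = - \frac{2}{7} \approx -0.28571$)
$Z{\left(m \right)} = 2 m$
$w{\left(Q \right)} = -4$ ($w{\left(Q \right)} = -2 - 2 = -4$)
$p{\left(U,n \right)} = 4 + n$ ($p{\left(U,n \right)} = n + 4 = 4 + n$)
$\frac{1}{w{\left(Z{\left(-4 \right)} \right)} p{\left(2,g \right)}} = \frac{1}{\left(-4\right) \left(4 - \frac{2}{7}\right)} = \frac{1}{\left(-4\right) \frac{26}{7}} = \frac{1}{- \frac{104}{7}} = - \frac{7}{104}$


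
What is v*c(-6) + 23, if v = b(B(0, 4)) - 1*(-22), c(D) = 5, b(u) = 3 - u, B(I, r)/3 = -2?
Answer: 178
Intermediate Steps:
B(I, r) = -6 (B(I, r) = 3*(-2) = -6)
v = 31 (v = (3 - 1*(-6)) - 1*(-22) = (3 + 6) + 22 = 9 + 22 = 31)
v*c(-6) + 23 = 31*5 + 23 = 155 + 23 = 178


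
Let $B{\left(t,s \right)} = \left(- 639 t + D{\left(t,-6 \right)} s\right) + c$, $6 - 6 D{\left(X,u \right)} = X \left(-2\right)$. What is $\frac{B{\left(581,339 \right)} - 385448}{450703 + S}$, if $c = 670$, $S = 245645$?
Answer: $- \frac{230015}{232116} \approx -0.99095$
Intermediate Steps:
$D{\left(X,u \right)} = 1 + \frac{X}{3}$ ($D{\left(X,u \right)} = 1 - \frac{X \left(-2\right)}{6} = 1 - \frac{\left(-2\right) X}{6} = 1 + \frac{X}{3}$)
$B{\left(t,s \right)} = 670 - 639 t + s \left(1 + \frac{t}{3}\right)$ ($B{\left(t,s \right)} = \left(- 639 t + \left(1 + \frac{t}{3}\right) s\right) + 670 = \left(- 639 t + s \left(1 + \frac{t}{3}\right)\right) + 670 = 670 - 639 t + s \left(1 + \frac{t}{3}\right)$)
$\frac{B{\left(581,339 \right)} - 385448}{450703 + S} = \frac{\left(670 - 371259 + \frac{1}{3} \cdot 339 \left(3 + 581\right)\right) - 385448}{450703 + 245645} = \frac{\left(670 - 371259 + \frac{1}{3} \cdot 339 \cdot 584\right) - 385448}{696348} = \left(\left(670 - 371259 + 65992\right) - 385448\right) \frac{1}{696348} = \left(-304597 - 385448\right) \frac{1}{696348} = \left(-690045\right) \frac{1}{696348} = - \frac{230015}{232116}$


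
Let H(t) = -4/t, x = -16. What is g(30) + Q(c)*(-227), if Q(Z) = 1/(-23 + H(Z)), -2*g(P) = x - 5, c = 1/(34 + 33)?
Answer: 6565/582 ≈ 11.280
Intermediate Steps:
c = 1/67 ≈ 0.014925
g(P) = 21/2 (g(P) = -(-16 - 5)/2 = -½*(-21) = 21/2)
Q(Z) = 1/(-23 - 4/Z)
g(30) + Q(c)*(-227) = 21/2 - 1*1/67/(4 + 23*(1/67))*(-227) = 21/2 - 1*1/67/(4 + 23/67)*(-227) = 21/2 - 1*1/67/291/67*(-227) = 21/2 - 1*1/67*67/291*(-227) = 21/2 - 1/291*(-227) = 21/2 + 227/291 = 6565/582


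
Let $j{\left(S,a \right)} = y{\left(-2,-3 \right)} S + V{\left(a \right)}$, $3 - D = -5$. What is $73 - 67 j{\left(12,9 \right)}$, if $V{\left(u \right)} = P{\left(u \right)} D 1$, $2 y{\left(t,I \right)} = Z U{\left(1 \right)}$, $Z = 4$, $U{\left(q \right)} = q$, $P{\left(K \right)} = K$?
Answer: $-6359$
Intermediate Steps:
$D = 8$ ($D = 3 - -5 = 3 + 5 = 8$)
$y{\left(t,I \right)} = 2$ ($y{\left(t,I \right)} = \frac{4 \cdot 1}{2} = \frac{1}{2} \cdot 4 = 2$)
$V{\left(u \right)} = 8 u$ ($V{\left(u \right)} = u 8 \cdot 1 = 8 u 1 = 8 u$)
$j{\left(S,a \right)} = 2 S + 8 a$
$73 - 67 j{\left(12,9 \right)} = 73 - 67 \left(2 \cdot 12 + 8 \cdot 9\right) = 73 - 67 \left(24 + 72\right) = 73 - 6432 = -6359$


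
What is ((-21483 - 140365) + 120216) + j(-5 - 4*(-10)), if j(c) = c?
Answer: -41597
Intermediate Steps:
((-21483 - 140365) + 120216) + j(-5 - 4*(-10)) = ((-21483 - 140365) + 120216) + (-5 - 4*(-10)) = (-161848 + 120216) + (-5 + 40) = -41632 + 35 = -41597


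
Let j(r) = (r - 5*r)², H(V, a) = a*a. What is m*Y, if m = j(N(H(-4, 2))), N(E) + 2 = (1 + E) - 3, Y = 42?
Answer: 0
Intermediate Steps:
H(V, a) = a²
N(E) = -4 + E (N(E) = -2 + ((1 + E) - 3) = -2 + (-2 + E) = -4 + E)
j(r) = 16*r² (j(r) = (-4*r)² = 16*r²)
m = 0 (m = 16*(-4 + 2²)² = 16*(-4 + 4)² = 16*0² = 16*0 = 0)
m*Y = 0*42 = 0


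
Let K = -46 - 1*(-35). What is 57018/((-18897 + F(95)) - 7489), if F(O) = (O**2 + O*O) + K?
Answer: -3354/491 ≈ -6.8310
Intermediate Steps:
K = -11 (K = -46 + 35 = -11)
F(O) = -11 + 2*O**2 (F(O) = (O**2 + O*O) - 11 = (O**2 + O**2) - 11 = 2*O**2 - 11 = -11 + 2*O**2)
57018/((-18897 + F(95)) - 7489) = 57018/((-18897 + (-11 + 2*95**2)) - 7489) = 57018/((-18897 + (-11 + 2*9025)) - 7489) = 57018/((-18897 + (-11 + 18050)) - 7489) = 57018/((-18897 + 18039) - 7489) = 57018/(-858 - 7489) = 57018/(-8347) = 57018*(-1/8347) = -3354/491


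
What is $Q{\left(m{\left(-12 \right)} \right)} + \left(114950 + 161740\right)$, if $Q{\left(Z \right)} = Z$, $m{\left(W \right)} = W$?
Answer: $276678$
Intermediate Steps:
$Q{\left(m{\left(-12 \right)} \right)} + \left(114950 + 161740\right) = -12 + \left(114950 + 161740\right) = -12 + 276690 = 276678$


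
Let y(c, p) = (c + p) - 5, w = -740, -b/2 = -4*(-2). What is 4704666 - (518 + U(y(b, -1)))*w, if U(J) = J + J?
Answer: 5055426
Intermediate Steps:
b = -16 (b = -(-8)*(-2) = -2*8 = -16)
y(c, p) = -5 + c + p
U(J) = 2*J
4704666 - (518 + U(y(b, -1)))*w = 4704666 - (518 + 2*(-5 - 16 - 1))*(-740) = 4704666 - (518 + 2*(-22))*(-740) = 4704666 - (518 - 44)*(-740) = 4704666 - 474*(-740) = 4704666 - 1*(-350760) = 4704666 + 350760 = 5055426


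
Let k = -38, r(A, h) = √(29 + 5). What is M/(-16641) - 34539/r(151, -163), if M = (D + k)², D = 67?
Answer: -841/16641 - 34539*√34/34 ≈ -5923.4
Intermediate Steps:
r(A, h) = √34
M = 841 (M = (67 - 38)² = 29² = 841)
M/(-16641) - 34539/r(151, -163) = 841/(-16641) - 34539*√34/34 = 841*(-1/16641) - 34539*√34/34 = -841/16641 - 34539*√34/34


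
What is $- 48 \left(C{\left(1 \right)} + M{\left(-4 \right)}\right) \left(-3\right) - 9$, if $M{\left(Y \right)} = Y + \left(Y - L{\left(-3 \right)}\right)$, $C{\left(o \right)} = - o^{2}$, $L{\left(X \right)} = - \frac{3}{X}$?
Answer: $-1449$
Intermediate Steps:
$M{\left(Y \right)} = -1 + 2 Y$ ($M{\left(Y \right)} = Y + \left(Y - - \frac{3}{-3}\right) = Y + \left(Y - \left(-3\right) \left(- \frac{1}{3}\right)\right) = Y + \left(Y - 1\right) = Y + \left(-1 + Y\right) = -1 + 2 Y$)
$- 48 \left(C{\left(1 \right)} + M{\left(-4 \right)}\right) \left(-3\right) - 9 = - 48 \left(- 1^{2} + \left(-1 + 2 \left(-4\right)\right)\right) \left(-3\right) - 9 = - 48 \left(\left(-1\right) 1 - 9\right) \left(-3\right) - 9 = - 48 \left(-1 - 9\right) \left(-3\right) - 9 = - 48 \left(\left(-10\right) \left(-3\right)\right) - 9 = \left(-48\right) 30 - 9 = -1440 - 9 = -1449$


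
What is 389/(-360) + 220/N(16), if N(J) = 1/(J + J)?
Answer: 2534011/360 ≈ 7038.9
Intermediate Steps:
N(J) = 1/(2*J)
389/(-360) + 220/N(16) = 389/(-360) + 220/(((½)/16)) = 389*(-1/360) + 220/(((½)*(1/16))) = -389/360 + 220/(1/32) = -389/360 + 220*32 = -389/360 + 7040 = 2534011/360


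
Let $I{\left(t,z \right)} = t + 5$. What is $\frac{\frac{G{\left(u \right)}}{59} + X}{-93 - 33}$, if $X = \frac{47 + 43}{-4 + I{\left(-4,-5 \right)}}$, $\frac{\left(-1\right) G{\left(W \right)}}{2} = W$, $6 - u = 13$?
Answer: $\frac{878}{3717} \approx 0.23621$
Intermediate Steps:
$I{\left(t,z \right)} = 5 + t$
$u = -7$ ($u = 6 - 13 = -7$)
$G{\left(W \right)} = - 2 W$
$X = -30$ ($X = \frac{47 + 43}{-4 + \left(5 - 4\right)} = \frac{90}{-4 + 1} = \frac{90}{-3} = 90 \left(- \frac{1}{3}\right) = -30$)
$\frac{\frac{G{\left(u \right)}}{59} + X}{-93 - 33} = \frac{\frac{\left(-2\right) \left(-7\right)}{59} - 30}{-93 - 33} = \frac{14 \cdot \frac{1}{59} - 30}{-126} = - \frac{\frac{14}{59} - 30}{126} = \left(- \frac{1}{126}\right) \left(- \frac{1756}{59}\right) = \frac{878}{3717}$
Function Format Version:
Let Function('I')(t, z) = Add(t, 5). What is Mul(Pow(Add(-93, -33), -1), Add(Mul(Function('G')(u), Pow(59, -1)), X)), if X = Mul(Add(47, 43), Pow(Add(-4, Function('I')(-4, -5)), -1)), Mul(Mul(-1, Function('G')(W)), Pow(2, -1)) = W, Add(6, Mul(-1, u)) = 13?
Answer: Rational(878, 3717) ≈ 0.23621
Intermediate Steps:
Function('I')(t, z) = Add(5, t)
u = -7 (u = Add(6, Mul(-1, 13)) = Add(6, -13) = -7)
Function('G')(W) = Mul(-2, W)
X = -30 (X = Mul(Add(47, 43), Pow(Add(-4, Add(5, -4)), -1)) = Mul(90, Pow(Add(-4, 1), -1)) = Mul(90, Pow(-3, -1)) = Mul(90, Rational(-1, 3)) = -30)
Mul(Pow(Add(-93, -33), -1), Add(Mul(Function('G')(u), Pow(59, -1)), X)) = Mul(Pow(Add(-93, -33), -1), Add(Mul(Mul(-2, -7), Pow(59, -1)), -30)) = Mul(Pow(-126, -1), Add(Mul(14, Rational(1, 59)), -30)) = Mul(Rational(-1, 126), Add(Rational(14, 59), -30)) = Mul(Rational(-1, 126), Rational(-1756, 59)) = Rational(878, 3717)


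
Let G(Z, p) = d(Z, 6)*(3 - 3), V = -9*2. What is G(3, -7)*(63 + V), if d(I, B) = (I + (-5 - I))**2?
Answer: 0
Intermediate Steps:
V = -18
d(I, B) = 25 (d(I, B) = (-5)**2 = 25)
G(Z, p) = 0 (G(Z, p) = 25*(3 - 3) = 25*0 = 0)
G(3, -7)*(63 + V) = 0*(63 - 18) = 0*45 = 0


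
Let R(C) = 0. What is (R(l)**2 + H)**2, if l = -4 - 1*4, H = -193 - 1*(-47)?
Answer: 21316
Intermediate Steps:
H = -146 (H = -193 + 47 = -146)
l = -8 (l = -4 - 4 = -8)
(R(l)**2 + H)**2 = (0**2 - 146)**2 = (0 - 146)**2 = (-146)**2 = 21316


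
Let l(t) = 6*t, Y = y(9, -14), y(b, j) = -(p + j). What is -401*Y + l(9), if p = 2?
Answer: -4758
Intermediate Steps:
y(b, j) = -2 - j (y(b, j) = -(2 + j) = -2 - j)
Y = 12 (Y = -2 - 1*(-14) = -2 + 14 = 12)
-401*Y + l(9) = -401*12 + 6*9 = -4812 + 54 = -4758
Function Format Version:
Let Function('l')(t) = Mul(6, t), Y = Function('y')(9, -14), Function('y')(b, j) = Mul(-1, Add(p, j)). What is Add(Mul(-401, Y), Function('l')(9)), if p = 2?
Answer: -4758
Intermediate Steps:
Function('y')(b, j) = Add(-2, Mul(-1, j)) (Function('y')(b, j) = Mul(-1, Add(2, j)) = Add(-2, Mul(-1, j)))
Y = 12 (Y = Add(-2, Mul(-1, -14)) = Add(-2, 14) = 12)
Add(Mul(-401, Y), Function('l')(9)) = Add(Mul(-401, 12), Mul(6, 9)) = Add(-4812, 54) = -4758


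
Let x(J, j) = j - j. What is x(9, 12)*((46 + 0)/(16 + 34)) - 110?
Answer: -110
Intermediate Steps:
x(J, j) = 0
x(9, 12)*((46 + 0)/(16 + 34)) - 110 = 0*((46 + 0)/(16 + 34)) - 110 = 0*(46/50) - 110 = 0*(46*(1/50)) - 110 = 0*(23/25) - 110 = 0 - 110 = -110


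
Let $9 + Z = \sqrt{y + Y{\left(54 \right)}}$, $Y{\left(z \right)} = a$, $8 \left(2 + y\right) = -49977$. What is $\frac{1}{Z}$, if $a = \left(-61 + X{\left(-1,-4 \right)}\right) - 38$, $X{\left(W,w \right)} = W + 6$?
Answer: $- \frac{24}{17131} - \frac{2 i \sqrt{101490}}{51393} \approx -0.001401 - 0.012398 i$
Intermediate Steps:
$y = - \frac{49993}{8}$ ($y = -2 + \frac{1}{8} \left(-49977\right) = -2 - \frac{49977}{8} = - \frac{49993}{8} \approx -6249.1$)
$X{\left(W,w \right)} = 6 + W$
$a = -94$ ($a = \left(-61 + \left(6 - 1\right)\right) - 38 = \left(-61 + 5\right) - 38 = -56 - 38 = -94$)
$Y{\left(z \right)} = -94$
$Z = -9 + \frac{i \sqrt{101490}}{4}$ ($Z = -9 + \sqrt{- \frac{49993}{8} - 94} = -9 + \sqrt{- \frac{50745}{8}} = -9 + \frac{i \sqrt{101490}}{4} \approx -9.0 + 79.644 i$)
$\frac{1}{Z} = \frac{1}{-9 + \frac{i \sqrt{101490}}{4}}$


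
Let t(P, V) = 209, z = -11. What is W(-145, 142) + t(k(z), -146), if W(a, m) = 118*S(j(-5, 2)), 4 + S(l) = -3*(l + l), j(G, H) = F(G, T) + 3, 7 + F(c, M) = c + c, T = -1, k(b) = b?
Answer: 9649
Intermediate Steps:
F(c, M) = -7 + 2*c (F(c, M) = -7 + (c + c) = -7 + 2*c)
j(G, H) = -4 + 2*G (j(G, H) = (-7 + 2*G) + 3 = -4 + 2*G)
S(l) = -4 - 6*l (S(l) = -4 - 3*(l + l) = -4 - 6*l)
W(a, m) = 9440 (W(a, m) = 118*(-4 - 6*(-4 + 2*(-5))) = 118*(-4 - 6*(-4 - 10)) = 118*(-4 - 6*(-14)) = 118*(-4 + 84) = 118*80 = 9440)
W(-145, 142) + t(k(z), -146) = 9440 + 209 = 9649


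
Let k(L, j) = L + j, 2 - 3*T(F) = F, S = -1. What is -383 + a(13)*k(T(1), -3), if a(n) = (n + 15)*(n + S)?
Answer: -1279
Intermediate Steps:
T(F) = ⅔ - F/3
a(n) = (-1 + n)*(15 + n) (a(n) = (n + 15)*(n - 1) = (15 + n)*(-1 + n) = (-1 + n)*(15 + n))
-383 + a(13)*k(T(1), -3) = -383 + (-15 + 13² + 14*13)*((⅔ - ⅓*1) - 3) = -383 + (-15 + 169 + 182)*((⅔ - ⅓) - 3) = -383 + 336*(⅓ - 3) = -383 + 336*(-8/3) = -383 - 896 = -1279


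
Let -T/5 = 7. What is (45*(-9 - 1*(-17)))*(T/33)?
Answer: -4200/11 ≈ -381.82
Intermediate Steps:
T = -35 (T = -5*7 = -35)
(45*(-9 - 1*(-17)))*(T/33) = (45*(-9 - 1*(-17)))*(-35/33) = (45*(-9 + 17))*(-35*1/33) = (45*8)*(-35/33) = 360*(-35/33) = -4200/11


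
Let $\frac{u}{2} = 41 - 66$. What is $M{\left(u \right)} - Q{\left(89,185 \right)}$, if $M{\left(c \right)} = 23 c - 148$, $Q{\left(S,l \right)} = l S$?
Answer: $-17763$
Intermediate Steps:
$Q{\left(S,l \right)} = S l$
$u = -50$ ($u = 2 \left(41 - 66\right) = 2 \left(-25\right) = -50$)
$M{\left(c \right)} = -148 + 23 c$
$M{\left(u \right)} - Q{\left(89,185 \right)} = \left(-148 + 23 \left(-50\right)\right) - 89 \cdot 185 = \left(-148 - 1150\right) - 16465 = -1298 - 16465 = -17763$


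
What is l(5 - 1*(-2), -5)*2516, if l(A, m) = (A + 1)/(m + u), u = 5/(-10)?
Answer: -40256/11 ≈ -3659.6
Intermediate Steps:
u = -½ (u = 5*(-⅒) = -½ ≈ -0.50000)
l(A, m) = (1 + A)/(-½ + m) (l(A, m) = (A + 1)/(m - ½) = (1 + A)/(-½ + m))
l(5 - 1*(-2), -5)*2516 = (2*(1 + (5 - 1*(-2)))/(-1 + 2*(-5)))*2516 = (2*(1 + (5 + 2))/(-1 - 10))*2516 = (2*(1 + 7)/(-11))*2516 = (2*(-1/11)*8)*2516 = -16/11*2516 = -40256/11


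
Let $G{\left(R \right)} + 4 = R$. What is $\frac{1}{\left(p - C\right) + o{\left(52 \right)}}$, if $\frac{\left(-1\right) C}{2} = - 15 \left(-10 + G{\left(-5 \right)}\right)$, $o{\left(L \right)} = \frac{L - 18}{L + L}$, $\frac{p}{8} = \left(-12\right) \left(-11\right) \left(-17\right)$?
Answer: $- \frac{52}{903847} \approx -5.7532 \cdot 10^{-5}$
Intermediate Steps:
$p = -17952$ ($p = 8 \left(-12\right) \left(-11\right) \left(-17\right) = 8 \cdot 132 \left(-17\right) = 8 \left(-2244\right) = -17952$)
$G{\left(R \right)} = -4 + R$
$o{\left(L \right)} = \frac{-18 + L}{2 L}$
$C = -570$ ($C = - 2 \left(- 15 \left(-10 - 9\right)\right) = - 2 \left(\left(-15\right) \left(-19\right)\right) = \left(-2\right) 285 = -570$)
$\frac{1}{\left(p - C\right) + o{\left(52 \right)}} = \frac{1}{\left(-17952 - -570\right) + \frac{-18 + 52}{2 \cdot 52}} = \frac{1}{\left(-17952 + 570\right) + \frac{1}{2} \cdot \frac{1}{52} \cdot 34} = \frac{1}{-17382 + \frac{17}{52}} = \frac{1}{- \frac{903847}{52}} = - \frac{52}{903847}$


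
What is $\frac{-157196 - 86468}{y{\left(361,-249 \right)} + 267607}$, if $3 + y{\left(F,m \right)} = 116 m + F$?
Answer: $- \frac{243664}{239081} \approx -1.0192$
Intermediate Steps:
$y{\left(F,m \right)} = -3 + F + 116 m$ ($y{\left(F,m \right)} = -3 + \left(116 m + F\right) = -3 + \left(F + 116 m\right) = -3 + F + 116 m$)
$\frac{-157196 - 86468}{y{\left(361,-249 \right)} + 267607} = \frac{-157196 - 86468}{\left(-3 + 361 + 116 \left(-249\right)\right) + 267607} = - \frac{243664}{\left(-3 + 361 - 28884\right) + 267607} = - \frac{243664}{-28526 + 267607} = - \frac{243664}{239081}$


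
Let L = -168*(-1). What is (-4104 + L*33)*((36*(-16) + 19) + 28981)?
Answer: 40930560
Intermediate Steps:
L = 168
(-4104 + L*33)*((36*(-16) + 19) + 28981) = (-4104 + 168*33)*((36*(-16) + 19) + 28981) = (-4104 + 5544)*((-576 + 19) + 28981) = 1440*(-557 + 28981) = 1440*28424 = 40930560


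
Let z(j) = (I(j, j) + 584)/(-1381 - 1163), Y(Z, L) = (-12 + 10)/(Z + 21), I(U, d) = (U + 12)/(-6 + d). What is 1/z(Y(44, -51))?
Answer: -166208/38025 ≈ -4.3710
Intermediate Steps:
I(U, d) = (12 + U)/(-6 + d)
Y(Z, L) = -2/(21 + Z)
z(j) = -73/318 - (12 + j)/(2544*(-6 + j)) (z(j) = ((12 + j)/(-6 + j) + 584)/(-1381 - 1163) = (584 + (12 + j)/(-6 + j))/(-2544) = (584 + (12 + j)/(-6 + j))*(-1/2544) = -73/318 - (12 + j)/(2544*(-6 + j)))
1/z(Y(44, -51)) = 1/(3*(388 - (-130)/(21 + 44))/(848*(-6 - 2/(21 + 44)))) = 1/(3*(388 - (-130)/65)/(848*(-6 - 2/65))) = 1/(3*(388 - (-130)/65)/(848*(-6 - 2*1/65))) = 1/(3*(388 - 65*(-2/65))/(848*(-6 - 2/65))) = 1/(3*(388 + 2)/(848*(-392/65))) = 1/((3/848)*(-65/392)*390) = 1/(-38025/166208) = -166208/38025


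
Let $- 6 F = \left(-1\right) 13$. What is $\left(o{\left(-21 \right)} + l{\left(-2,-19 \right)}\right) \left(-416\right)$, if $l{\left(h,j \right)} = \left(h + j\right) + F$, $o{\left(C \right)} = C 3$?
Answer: $\frac{102128}{3} \approx 34043.0$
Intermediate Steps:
$o{\left(C \right)} = 3 C$
$F = \frac{13}{6}$ ($F = - \frac{\left(-1\right) 13}{6} = \left(- \frac{1}{6}\right) \left(-13\right) = \frac{13}{6} \approx 2.1667$)
$l{\left(h,j \right)} = \frac{13}{6} + h + j$ ($l{\left(h,j \right)} = \left(h + j\right) + \frac{13}{6} = \frac{13}{6} + h + j$)
$\left(o{\left(-21 \right)} + l{\left(-2,-19 \right)}\right) \left(-416\right) = \left(3 \left(-21\right) - \frac{113}{6}\right) \left(-416\right) = \left(-63 - \frac{113}{6}\right) \left(-416\right) = \left(- \frac{491}{6}\right) \left(-416\right) = \frac{102128}{3}$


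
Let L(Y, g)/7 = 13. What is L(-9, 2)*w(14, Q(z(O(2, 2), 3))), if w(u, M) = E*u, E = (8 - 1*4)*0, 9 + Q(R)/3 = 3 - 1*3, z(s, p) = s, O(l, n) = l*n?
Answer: 0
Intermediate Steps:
L(Y, g) = 91 (L(Y, g) = 7*13 = 91)
Q(R) = -27 (Q(R) = -27 + 3*(3 - 1*3) = -27 + 3*(3 - 3) = -27 + 3*0 = -27 + 0 = -27)
E = 0 (E = (8 - 4)*0 = 4*0 = 0)
w(u, M) = 0 (w(u, M) = 0*u = 0)
L(-9, 2)*w(14, Q(z(O(2, 2), 3))) = 91*0 = 0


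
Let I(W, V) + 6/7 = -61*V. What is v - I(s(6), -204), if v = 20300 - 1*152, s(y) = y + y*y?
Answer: 53934/7 ≈ 7704.9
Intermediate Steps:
s(y) = y + y²
I(W, V) = -6/7 - 61*V
v = 20148 (v = 20300 - 152 = 20148)
v - I(s(6), -204) = 20148 - (-6/7 - 61*(-204)) = 20148 - (-6/7 + 12444) = 20148 - 1*87102/7 = 20148 - 87102/7 = 53934/7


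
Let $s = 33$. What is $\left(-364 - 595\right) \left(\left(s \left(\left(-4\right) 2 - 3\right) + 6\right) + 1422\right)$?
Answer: $-1021335$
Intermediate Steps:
$\left(-364 - 595\right) \left(\left(s \left(\left(-4\right) 2 - 3\right) + 6\right) + 1422\right) = \left(-364 - 595\right) \left(\left(33 \left(\left(-4\right) 2 - 3\right) + 6\right) + 1422\right) = - 959 \left(\left(33 \left(-8 - 3\right) + 6\right) + 1422\right) = - 959 \left(\left(33 \left(-11\right) + 6\right) + 1422\right) = - 959 \left(\left(-363 + 6\right) + 1422\right) = - 959 \left(-357 + 1422\right) = \left(-959\right) 1065 = -1021335$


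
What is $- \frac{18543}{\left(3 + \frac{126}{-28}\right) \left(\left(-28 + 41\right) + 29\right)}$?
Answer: $\frac{883}{3} \approx 294.33$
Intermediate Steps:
$- \frac{18543}{\left(3 + \frac{126}{-28}\right) \left(\left(-28 + 41\right) + 29\right)} = - \frac{18543}{\left(3 + 126 \left(- \frac{1}{28}\right)\right) \left(13 + 29\right)} = - \frac{18543}{\left(3 - \frac{9}{2}\right) 42} = - \frac{18543}{\left(- \frac{3}{2}\right) 42} = - \frac{18543}{-63} = \left(-18543\right) \left(- \frac{1}{63}\right) = \frac{883}{3}$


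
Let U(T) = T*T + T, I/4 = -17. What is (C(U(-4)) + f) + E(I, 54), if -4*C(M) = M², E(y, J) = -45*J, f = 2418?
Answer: -48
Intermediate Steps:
I = -68 (I = 4*(-17) = -68)
U(T) = T + T² (U(T) = T² + T = T + T²)
C(M) = -M²/4
(C(U(-4)) + f) + E(I, 54) = (-16*(1 - 4)²/4 + 2418) - 45*54 = (-(-4*(-3))²/4 + 2418) - 2430 = (-¼*12² + 2418) - 2430 = (-¼*144 + 2418) - 2430 = (-36 + 2418) - 2430 = 2382 - 2430 = -48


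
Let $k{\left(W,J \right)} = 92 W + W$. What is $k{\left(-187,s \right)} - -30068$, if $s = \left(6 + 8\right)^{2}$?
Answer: $12677$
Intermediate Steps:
$s = 196$ ($s = 14^{2} = 196$)
$k{\left(W,J \right)} = 93 W$
$k{\left(-187,s \right)} - -30068 = 93 \left(-187\right) - -30068 = -17391 + 30068 = 12677$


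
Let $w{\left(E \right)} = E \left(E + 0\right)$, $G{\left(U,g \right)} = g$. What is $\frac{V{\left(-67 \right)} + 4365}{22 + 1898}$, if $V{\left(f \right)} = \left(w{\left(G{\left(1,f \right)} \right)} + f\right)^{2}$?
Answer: $\frac{6519483}{640} \approx 10187.0$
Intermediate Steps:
$w{\left(E \right)} = E^{2}$ ($w{\left(E \right)} = E E = E^{2}$)
$V{\left(f \right)} = \left(f + f^{2}\right)^{2}$ ($V{\left(f \right)} = \left(f^{2} + f\right)^{2} = \left(f + f^{2}\right)^{2}$)
$\frac{V{\left(-67 \right)} + 4365}{22 + 1898} = \frac{\left(-67\right)^{2} \left(1 - 67\right)^{2} + 4365}{22 + 1898} = \frac{4489 \left(-66\right)^{2} + 4365}{1920} = \left(4489 \cdot 4356 + 4365\right) \frac{1}{1920} = \left(19554084 + 4365\right) \frac{1}{1920} = 19558449 \cdot \frac{1}{1920} = \frac{6519483}{640}$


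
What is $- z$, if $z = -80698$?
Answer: $80698$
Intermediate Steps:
$- z = \left(-1\right) \left(-80698\right) = 80698$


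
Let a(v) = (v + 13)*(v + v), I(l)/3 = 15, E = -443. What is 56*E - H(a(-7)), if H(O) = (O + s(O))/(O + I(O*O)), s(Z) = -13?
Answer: -967609/39 ≈ -24811.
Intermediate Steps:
I(l) = 45 (I(l) = 3*15 = 45)
a(v) = 2*v*(13 + v) (a(v) = (13 + v)*(2*v) = 2*v*(13 + v))
H(O) = (-13 + O)/(45 + O) (H(O) = (O - 13)/(O + 45) = (-13 + O)/(45 + O))
56*E - H(a(-7)) = 56*(-443) - (-13 + 2*(-7)*(13 - 7))/(45 + 2*(-7)*(13 - 7)) = -24808 - (-13 + 2*(-7)*6)/(45 + 2*(-7)*6) = -24808 - (-13 - 84)/(45 - 84) = -24808 - (-97)/(-39) = -24808 - (-1)*(-97)/39 = -24808 - 1*97/39 = -24808 - 97/39 = -967609/39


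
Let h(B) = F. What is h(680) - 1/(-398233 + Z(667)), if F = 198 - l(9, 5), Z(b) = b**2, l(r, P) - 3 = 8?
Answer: 8724671/46656 ≈ 187.00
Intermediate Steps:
l(r, P) = 11 (l(r, P) = 3 + 8 = 11)
F = 187 (F = 198 - 1*11 = 198 - 11 = 187)
h(B) = 187
h(680) - 1/(-398233 + Z(667)) = 187 - 1/(-398233 + 667**2) = 187 - 1/(-398233 + 444889) = 187 - 1/46656 = 8724671/46656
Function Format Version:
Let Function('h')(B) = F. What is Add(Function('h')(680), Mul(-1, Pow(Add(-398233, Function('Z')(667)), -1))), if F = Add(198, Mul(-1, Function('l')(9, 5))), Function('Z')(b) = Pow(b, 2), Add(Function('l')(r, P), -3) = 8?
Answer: Rational(8724671, 46656) ≈ 187.00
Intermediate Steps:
Function('l')(r, P) = 11 (Function('l')(r, P) = Add(3, 8) = 11)
F = 187 (F = Add(198, Mul(-1, 11)) = Add(198, -11) = 187)
Function('h')(B) = 187
Add(Function('h')(680), Mul(-1, Pow(Add(-398233, Function('Z')(667)), -1))) = Add(187, Mul(-1, Pow(Add(-398233, Pow(667, 2)), -1))) = Add(187, Mul(-1, Pow(Add(-398233, 444889), -1))) = Add(187, Mul(-1, Pow(46656, -1))) = Add(187, Mul(-1, Rational(1, 46656))) = Add(187, Rational(-1, 46656)) = Rational(8724671, 46656)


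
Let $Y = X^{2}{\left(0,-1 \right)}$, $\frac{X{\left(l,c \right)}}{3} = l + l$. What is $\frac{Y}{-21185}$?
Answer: $0$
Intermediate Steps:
$X{\left(l,c \right)} = 6 l$ ($X{\left(l,c \right)} = 3 \left(l + l\right) = 3 \cdot 2 l = 6 l$)
$Y = 0$ ($Y = \left(6 \cdot 0\right)^{2} = 0^{2} = 0$)
$\frac{Y}{-21185} = \frac{0}{-21185} = 0 \left(- \frac{1}{21185}\right) = 0$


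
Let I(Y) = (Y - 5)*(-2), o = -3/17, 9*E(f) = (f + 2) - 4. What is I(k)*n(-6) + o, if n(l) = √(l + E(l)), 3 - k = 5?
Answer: -3/17 + 14*I*√62/3 ≈ -0.17647 + 36.745*I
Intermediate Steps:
k = -2 (k = 3 - 1*5 = 3 - 5 = -2)
E(f) = -2/9 + f/9 (E(f) = ((f + 2) - 4)/9 = ((2 + f) - 4)/9 = (-2 + f)/9 = -2/9 + f/9)
n(l) = √(-2/9 + 10*l/9) (n(l) = √(l + (-2/9 + l/9)) = √(-2/9 + 10*l/9))
o = -3/17 (o = -3*1/17 = -3/17 ≈ -0.17647)
I(Y) = 10 - 2*Y (I(Y) = (-5 + Y)*(-2) = 10 - 2*Y)
I(k)*n(-6) + o = (10 - 2*(-2))*(√(-2 + 10*(-6))/3) - 3/17 = (10 + 4)*(√(-2 - 60)/3) - 3/17 = 14*(√(-62)/3) - 3/17 = 14*((I*√62)/3) - 3/17 = 14*(I*√62/3) - 3/17 = 14*I*√62/3 - 3/17 = -3/17 + 14*I*√62/3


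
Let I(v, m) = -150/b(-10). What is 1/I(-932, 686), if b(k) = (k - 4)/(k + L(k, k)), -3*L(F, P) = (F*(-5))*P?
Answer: 7/11750 ≈ 0.00059574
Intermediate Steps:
L(F, P) = 5*F*P/3 (L(F, P) = -F*(-5)*P/3 = -(-5*F)*P/3 = -(-5)*F*P/3 = 5*F*P/3)
b(k) = (-4 + k)/(k + 5*k²/3) (b(k) = (k - 4)/(k + 5*k*k/3) = (-4 + k)/(k + 5*k²/3))
I(v, m) = 11750/7 (I(v, m) = -150*(-10*(3 + 5*(-10))/(3*(-4 - 10))) = -150/(3*(-⅒)*(-14)/(3 - 50)) = -150/(3*(-⅒)*(-14)/(-47)) = -150/(3*(-⅒)*(-1/47)*(-14)) = -150/(-21/235) = -150*(-235/21) = 11750/7)
1/I(-932, 686) = 1/(11750/7) = 7/11750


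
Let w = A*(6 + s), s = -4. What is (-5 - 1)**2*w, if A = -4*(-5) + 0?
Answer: 1440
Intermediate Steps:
A = 20 (A = 20 + 0 = 20)
w = 40 (w = 20*(6 - 4) = 20*2 = 40)
(-5 - 1)**2*w = (-5 - 1)**2*40 = (-6)**2*40 = 36*40 = 1440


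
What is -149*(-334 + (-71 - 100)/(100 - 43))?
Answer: 50213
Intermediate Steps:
-149*(-334 + (-71 - 100)/(100 - 43)) = -149*(-334 - 171/57) = -149*(-334 - 171*1/57) = -149*(-334 - 3) = -149*(-337) = 50213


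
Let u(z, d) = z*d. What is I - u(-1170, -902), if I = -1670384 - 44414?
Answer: -2770138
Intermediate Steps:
u(z, d) = d*z
I = -1714798
I - u(-1170, -902) = -1714798 - (-902)*(-1170) = -1714798 - 1*1055340 = -1714798 - 1055340 = -2770138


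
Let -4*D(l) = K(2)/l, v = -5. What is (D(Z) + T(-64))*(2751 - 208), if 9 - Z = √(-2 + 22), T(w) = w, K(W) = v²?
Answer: -40283663/244 - 63575*√5/122 ≈ -1.6626e+5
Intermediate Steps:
K(W) = 25 (K(W) = (-5)² = 25)
Z = 9 - 2*√5 (Z = 9 - √(-2 + 22) = 9 - √20 = 9 - 2*√5 ≈ 4.5279)
D(l) = -25/(4*l)
(D(Z) + T(-64))*(2751 - 208) = (-25/(4*(9 - 2*√5)) - 64)*(2751 - 208) = (-64 - 25/(4*(9 - 2*√5)))*2543 = -162752 - 63575/(4*(9 - 2*√5))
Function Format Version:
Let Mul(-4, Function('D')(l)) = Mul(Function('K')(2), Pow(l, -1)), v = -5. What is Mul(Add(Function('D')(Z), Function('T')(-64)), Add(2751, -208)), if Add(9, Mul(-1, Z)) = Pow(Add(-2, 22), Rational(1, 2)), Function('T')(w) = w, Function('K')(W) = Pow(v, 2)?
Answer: Add(Rational(-40283663, 244), Mul(Rational(-63575, 122), Pow(5, Rational(1, 2)))) ≈ -1.6626e+5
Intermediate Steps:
Function('K')(W) = 25 (Function('K')(W) = Pow(-5, 2) = 25)
Z = Add(9, Mul(-2, Pow(5, Rational(1, 2)))) (Z = Add(9, Mul(-1, Pow(Add(-2, 22), Rational(1, 2)))) = Add(9, Mul(-1, Pow(20, Rational(1, 2)))) = Add(9, Mul(-1, Mul(2, Pow(5, Rational(1, 2))))) = Add(9, Mul(-2, Pow(5, Rational(1, 2)))) ≈ 4.5279)
Function('D')(l) = Mul(Rational(-25, 4), Pow(l, -1)) (Function('D')(l) = Mul(Rational(-1, 4), Mul(25, Pow(l, -1))) = Mul(Rational(-25, 4), Pow(l, -1)))
Mul(Add(Function('D')(Z), Function('T')(-64)), Add(2751, -208)) = Mul(Add(Mul(Rational(-25, 4), Pow(Add(9, Mul(-2, Pow(5, Rational(1, 2)))), -1)), -64), Add(2751, -208)) = Mul(Add(-64, Mul(Rational(-25, 4), Pow(Add(9, Mul(-2, Pow(5, Rational(1, 2)))), -1))), 2543) = Add(-162752, Mul(Rational(-63575, 4), Pow(Add(9, Mul(-2, Pow(5, Rational(1, 2)))), -1)))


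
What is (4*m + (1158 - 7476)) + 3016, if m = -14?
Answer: -3358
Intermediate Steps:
(4*m + (1158 - 7476)) + 3016 = (4*(-14) + (1158 - 7476)) + 3016 = (-56 - 6318) + 3016 = -6374 + 3016 = -3358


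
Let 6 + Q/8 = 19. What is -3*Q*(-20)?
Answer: 6240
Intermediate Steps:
Q = 104 (Q = -48 + 8*19 = -48 + 152 = 104)
-3*Q*(-20) = -3*104*(-20) = -312*(-20) = 6240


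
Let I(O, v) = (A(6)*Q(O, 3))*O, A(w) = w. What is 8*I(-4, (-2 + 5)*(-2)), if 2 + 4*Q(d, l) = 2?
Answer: 0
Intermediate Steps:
Q(d, l) = 0 (Q(d, l) = -½ + (¼)*2 = -½ + ½ = 0)
I(O, v) = 0 (I(O, v) = (6*0)*O = 0*O = 0)
8*I(-4, (-2 + 5)*(-2)) = 8*0 = 0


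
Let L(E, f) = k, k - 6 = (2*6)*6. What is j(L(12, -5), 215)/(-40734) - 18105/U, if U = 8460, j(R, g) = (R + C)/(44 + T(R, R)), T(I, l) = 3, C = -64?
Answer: -8194351/3828996 ≈ -2.1401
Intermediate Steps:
k = 78 (k = 6 + (2*6)*6 = 6 + 12*6 = 6 + 72 = 78)
L(E, f) = 78
j(R, g) = -64/47 + R/47 (j(R, g) = (R - 64)/(44 + 3) = (-64 + R)/47 = (-64 + R)*(1/47) = -64/47 + R/47)
j(L(12, -5), 215)/(-40734) - 18105/U = (-64/47 + (1/47)*78)/(-40734) - 18105/8460 = (-64/47 + 78/47)*(-1/40734) - 18105*1/8460 = (14/47)*(-1/40734) - 1207/564 = -7/957249 - 1207/564 = -8194351/3828996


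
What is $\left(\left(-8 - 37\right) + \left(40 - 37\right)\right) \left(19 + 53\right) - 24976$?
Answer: $-28000$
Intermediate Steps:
$\left(\left(-8 - 37\right) + \left(40 - 37\right)\right) \left(19 + 53\right) - 24976 = \left(\left(-8 - 37\right) + 3\right) 72 - 24976 = \left(-45 + 3\right) 72 - 24976 = \left(-42\right) 72 - 24976 = -3024 - 24976 = -28000$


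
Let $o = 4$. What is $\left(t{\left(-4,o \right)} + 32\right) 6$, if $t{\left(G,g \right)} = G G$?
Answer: $288$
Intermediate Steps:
$t{\left(G,g \right)} = G^{2}$
$\left(t{\left(-4,o \right)} + 32\right) 6 = \left(\left(-4\right)^{2} + 32\right) 6 = \left(16 + 32\right) 6 = 48 \cdot 6 = 288$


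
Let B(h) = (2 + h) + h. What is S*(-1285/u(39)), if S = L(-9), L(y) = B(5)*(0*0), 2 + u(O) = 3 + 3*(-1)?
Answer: 0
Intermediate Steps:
u(O) = -2 (u(O) = -2 + (3 + 3*(-1)) = -2 + (3 - 3) = -2 + 0 = -2)
B(h) = 2 + 2*h
L(y) = 0 (L(y) = (2 + 2*5)*(0*0) = (2 + 10)*0 = 12*0 = 0)
S = 0
S*(-1285/u(39)) = 0*(-1285/(-2)) = 0*(-1285*(-1/2)) = 0*(1285/2) = 0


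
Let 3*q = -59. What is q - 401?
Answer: -1262/3 ≈ -420.67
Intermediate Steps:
q = -59/3 (q = (⅓)*(-59) = -59/3 ≈ -19.667)
q - 401 = -59/3 - 401 = -1262/3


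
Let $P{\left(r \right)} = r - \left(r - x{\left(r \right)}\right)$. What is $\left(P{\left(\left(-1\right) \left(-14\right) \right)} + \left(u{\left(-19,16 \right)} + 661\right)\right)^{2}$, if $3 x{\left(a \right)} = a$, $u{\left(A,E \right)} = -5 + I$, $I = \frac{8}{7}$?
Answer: $\frac{193154404}{441} \approx 4.3799 \cdot 10^{5}$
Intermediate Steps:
$I = \frac{8}{7}$ ($I = 8 \cdot \frac{1}{7} = \frac{8}{7} \approx 1.1429$)
$u{\left(A,E \right)} = - \frac{27}{7}$ ($u{\left(A,E \right)} = -5 + \frac{8}{7} = - \frac{27}{7}$)
$x{\left(a \right)} = \frac{a}{3}$
$P{\left(r \right)} = \frac{r}{3}$ ($P{\left(r \right)} = r - \left(r - \frac{r}{3}\right) = r - \frac{2 r}{3} = \frac{r}{3}$)
$\left(P{\left(\left(-1\right) \left(-14\right) \right)} + \left(u{\left(-19,16 \right)} + 661\right)\right)^{2} = \left(\frac{\left(-1\right) \left(-14\right)}{3} + \left(- \frac{27}{7} + 661\right)\right)^{2} = \left(\frac{1}{3} \cdot 14 + \frac{4600}{7}\right)^{2} = \left(\frac{14}{3} + \frac{4600}{7}\right)^{2} = \left(\frac{13898}{21}\right)^{2} = \frac{193154404}{441}$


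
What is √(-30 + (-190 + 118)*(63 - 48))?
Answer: I*√1110 ≈ 33.317*I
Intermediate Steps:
√(-30 + (-190 + 118)*(63 - 48)) = √(-30 - 72*15) = √(-30 - 1080) = √(-1110) = I*√1110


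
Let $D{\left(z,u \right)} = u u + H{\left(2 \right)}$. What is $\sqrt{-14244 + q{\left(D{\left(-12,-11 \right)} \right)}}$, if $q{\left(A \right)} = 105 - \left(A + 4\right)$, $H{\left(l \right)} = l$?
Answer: $i \sqrt{14266} \approx 119.44 i$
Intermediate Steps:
$D{\left(z,u \right)} = 2 + u^{2}$ ($D{\left(z,u \right)} = u u + 2 = u^{2} + 2 = 2 + u^{2}$)
$q{\left(A \right)} = 101 - A$ ($q{\left(A \right)} = 105 - \left(4 + A\right) = 101 - A$)
$\sqrt{-14244 + q{\left(D{\left(-12,-11 \right)} \right)}} = \sqrt{-14244 + \left(101 - \left(2 + \left(-11\right)^{2}\right)\right)} = \sqrt{-14244 + \left(101 - \left(2 + 121\right)\right)} = \sqrt{-14244 + \left(101 - 123\right)} = \sqrt{-14244 - 22} = \sqrt{-14266} = i \sqrt{14266}$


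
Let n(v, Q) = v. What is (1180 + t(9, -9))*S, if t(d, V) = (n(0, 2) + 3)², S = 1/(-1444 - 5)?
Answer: -1189/1449 ≈ -0.82057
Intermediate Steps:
S = -1/1449 (S = 1/(-1449) = -1/1449 ≈ -0.00069013)
t(d, V) = 9 (t(d, V) = (0 + 3)² = 3² = 9)
(1180 + t(9, -9))*S = (1180 + 9)*(-1/1449) = 1189*(-1/1449) = -1189/1449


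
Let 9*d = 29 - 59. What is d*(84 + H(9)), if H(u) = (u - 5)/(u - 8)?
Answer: -880/3 ≈ -293.33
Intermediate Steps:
H(u) = (-5 + u)/(-8 + u)
d = -10/3 (d = (29 - 59)/9 = (⅑)*(-30) = -10/3 ≈ -3.3333)
d*(84 + H(9)) = -10*(84 + (-5 + 9)/(-8 + 9))/3 = -10*(84 + 4/1)/3 = -10*(84 + 1*4)/3 = -10*(84 + 4)/3 = -10/3*88 = -880/3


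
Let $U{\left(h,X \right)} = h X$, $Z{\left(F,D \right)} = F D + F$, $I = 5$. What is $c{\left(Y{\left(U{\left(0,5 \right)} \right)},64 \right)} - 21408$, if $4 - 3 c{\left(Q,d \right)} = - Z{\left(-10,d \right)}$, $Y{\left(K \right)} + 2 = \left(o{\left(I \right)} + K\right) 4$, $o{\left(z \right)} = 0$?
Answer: $- \frac{64870}{3} \approx -21623.0$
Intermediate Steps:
$Z{\left(F,D \right)} = F + D F$ ($Z{\left(F,D \right)} = D F + F = F + D F$)
$U{\left(h,X \right)} = X h$
$Y{\left(K \right)} = -2 + 4 K$ ($Y{\left(K \right)} = -2 + \left(0 + K\right) 4 = -2 + K 4 = -2 + 4 K$)
$c{\left(Q,d \right)} = -2 - \frac{10 d}{3}$ ($c{\left(Q,d \right)} = \frac{4}{3} - \frac{\left(-1\right) \left(- 10 \left(1 + d\right)\right)}{3} = \frac{4}{3} - \frac{\left(-1\right) \left(-10 - 10 d\right)}{3} = \frac{4}{3} - \frac{10 + 10 d}{3} = \frac{4}{3} - \left(\frac{10}{3} + \frac{10 d}{3}\right) = -2 - \frac{10 d}{3}$)
$c{\left(Y{\left(U{\left(0,5 \right)} \right)},64 \right)} - 21408 = \left(-2 - \frac{640}{3}\right) - 21408 = - \frac{646}{3} - 21408 = - \frac{64870}{3}$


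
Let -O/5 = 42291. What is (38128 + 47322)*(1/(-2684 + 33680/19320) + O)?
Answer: -2340871104728985/129553 ≈ -1.8069e+10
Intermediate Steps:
O = -211455 (O = -5*42291 = -211455)
(38128 + 47322)*(1/(-2684 + 33680/19320) + O) = (38128 + 47322)*(1/(-2684 + 33680/19320) - 211455) = 85450*(1/(-2684 + 33680*(1/19320)) - 211455) = 85450*(1/(-2684 + 842/483) - 211455) = 85450*(1/(-1295530/483) - 211455) = 85450*(-483/1295530 - 211455) = 85450*(-273946296633/1295530) = -2340871104728985/129553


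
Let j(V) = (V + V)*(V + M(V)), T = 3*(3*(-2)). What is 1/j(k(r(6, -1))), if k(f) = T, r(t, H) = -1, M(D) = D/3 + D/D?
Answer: 1/828 ≈ 0.0012077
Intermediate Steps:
M(D) = 1 + D/3 (M(D) = D*(⅓) + 1 = D/3 + 1 = 1 + D/3)
T = -18 (T = 3*(-6) = -18)
k(f) = -18
j(V) = 2*V*(1 + 4*V/3) (j(V) = (V + V)*(V + (1 + V/3)) = (2*V)*(1 + 4*V/3) = 2*V*(1 + 4*V/3))
1/j(k(r(6, -1))) = 1/((⅔)*(-18)*(3 + 4*(-18))) = 1/((⅔)*(-18)*(3 - 72)) = 1/((⅔)*(-18)*(-69)) = 1/828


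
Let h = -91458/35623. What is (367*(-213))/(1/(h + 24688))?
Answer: -68741167075386/35623 ≈ -1.9297e+9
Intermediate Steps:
h = -91458/35623 (h = -91458*1/35623 = -91458/35623 ≈ -2.5674)
(367*(-213))/(1/(h + 24688)) = (367*(-213))/(1/(-91458/35623 + 24688)) = -78171/(1/(879369166/35623)) = -78171/35623/879369166 = -78171*879369166/35623 = -68741167075386/35623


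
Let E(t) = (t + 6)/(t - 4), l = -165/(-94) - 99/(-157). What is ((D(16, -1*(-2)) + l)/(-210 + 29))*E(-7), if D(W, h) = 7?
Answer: -138517/29383178 ≈ -0.0047142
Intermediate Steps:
l = 35211/14758 (l = -165*(-1/94) - 99*(-1/157) = 165/94 + 99/157 = 35211/14758 ≈ 2.3859)
E(t) = (6 + t)/(-4 + t)
((D(16, -1*(-2)) + l)/(-210 + 29))*E(-7) = ((7 + 35211/14758)/(-210 + 29))*((6 - 7)/(-4 - 7)) = ((138517/14758)/(-181))*(-1/(-11)) = ((138517/14758)*(-1/181))*(-1/11*(-1)) = -138517/2671198*1/11 = -138517/29383178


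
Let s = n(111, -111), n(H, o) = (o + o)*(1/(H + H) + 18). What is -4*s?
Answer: 15988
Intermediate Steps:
n(H, o) = 2*o*(18 + 1/(2*H)) (n(H, o) = (2*o)*(1/(2*H) + 18) = (2*o)*(18 + 1/(2*H)) = 2*o*(18 + 1/(2*H)))
s = -3997 (s = 36*(-111) - 111/111 = -3996 - 111*1/111 = -3996 - 1 = -3997)
-4*s = -4*(-3997) = 15988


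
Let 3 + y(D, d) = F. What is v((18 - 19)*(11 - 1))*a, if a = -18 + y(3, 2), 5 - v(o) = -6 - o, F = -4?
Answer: -25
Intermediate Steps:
y(D, d) = -7 (y(D, d) = -3 - 4 = -7)
v(o) = 11 + o (v(o) = 5 - (-6 - o) = 5 + (6 + o) = 11 + o)
a = -25 (a = -18 - 7 = -25)
v((18 - 19)*(11 - 1))*a = (11 + (18 - 19)*(11 - 1))*(-25) = (11 - 1*10)*(-25) = (11 - 10)*(-25) = 1*(-25) = -25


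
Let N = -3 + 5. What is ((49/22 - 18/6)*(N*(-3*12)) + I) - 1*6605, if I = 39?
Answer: -71614/11 ≈ -6510.4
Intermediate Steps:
N = 2
((49/22 - 18/6)*(N*(-3*12)) + I) - 1*6605 = ((49/22 - 18/6)*(2*(-3*12)) + 39) - 1*6605 = ((49*(1/22) - 18*⅙)*(2*(-36)) + 39) - 6605 = ((49/22 - 3)*(-72) + 39) - 6605 = (-17/22*(-72) + 39) - 6605 = (612/11 + 39) - 6605 = 1041/11 - 6605 = -71614/11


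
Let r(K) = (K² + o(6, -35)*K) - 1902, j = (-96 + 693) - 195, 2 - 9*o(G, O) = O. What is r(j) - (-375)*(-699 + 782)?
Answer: 577439/3 ≈ 1.9248e+5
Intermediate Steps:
o(G, O) = 2/9 - O/9
j = 402 (j = 597 - 195 = 402)
r(K) = -1902 + K² + 37*K/9 (r(K) = (K² + (2/9 - ⅑*(-35))*K) - 1902 = (K² + (2/9 + 35/9)*K) - 1902 = (K² + 37*K/9) - 1902 = -1902 + K² + 37*K/9)
r(j) - (-375)*(-699 + 782) = (-1902 + 402² + (37/9)*402) - (-375)*(-699 + 782) = (-1902 + 161604 + 4958/3) - (-375)*83 = 484064/3 - 1*(-31125) = 484064/3 + 31125 = 577439/3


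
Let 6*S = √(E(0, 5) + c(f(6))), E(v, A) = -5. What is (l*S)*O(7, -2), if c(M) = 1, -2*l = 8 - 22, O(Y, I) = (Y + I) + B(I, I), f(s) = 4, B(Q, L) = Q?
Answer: 7*I ≈ 7.0*I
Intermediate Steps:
O(Y, I) = Y + 2*I (O(Y, I) = (Y + I) + I = (I + Y) + I = Y + 2*I)
l = 7 (l = -(8 - 22)/2 = -½*(-14) = 7)
S = I/3 (S = √(-5 + 1)/6 = √(-4)/6 = (2*I)/6 = I/3 ≈ 0.33333*I)
(l*S)*O(7, -2) = (7*(I/3))*(7 + 2*(-2)) = (7*I/3)*(7 - 4) = (7*I/3)*3 = 7*I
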